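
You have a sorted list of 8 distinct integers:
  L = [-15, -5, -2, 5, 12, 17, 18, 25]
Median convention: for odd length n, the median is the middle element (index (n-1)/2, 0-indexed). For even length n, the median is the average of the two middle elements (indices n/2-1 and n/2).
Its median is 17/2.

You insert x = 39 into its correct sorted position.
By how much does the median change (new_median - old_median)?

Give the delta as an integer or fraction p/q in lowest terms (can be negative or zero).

Answer: 7/2

Derivation:
Old median = 17/2
After inserting x = 39: new sorted = [-15, -5, -2, 5, 12, 17, 18, 25, 39]
New median = 12
Delta = 12 - 17/2 = 7/2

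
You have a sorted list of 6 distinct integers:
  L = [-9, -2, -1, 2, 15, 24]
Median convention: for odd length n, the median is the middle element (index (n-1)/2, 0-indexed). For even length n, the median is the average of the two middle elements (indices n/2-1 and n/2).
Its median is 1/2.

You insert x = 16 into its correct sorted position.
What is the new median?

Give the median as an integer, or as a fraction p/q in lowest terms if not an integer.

Answer: 2

Derivation:
Old list (sorted, length 6): [-9, -2, -1, 2, 15, 24]
Old median = 1/2
Insert x = 16
Old length even (6). Middle pair: indices 2,3 = -1,2.
New length odd (7). New median = single middle element.
x = 16: 5 elements are < x, 1 elements are > x.
New sorted list: [-9, -2, -1, 2, 15, 16, 24]
New median = 2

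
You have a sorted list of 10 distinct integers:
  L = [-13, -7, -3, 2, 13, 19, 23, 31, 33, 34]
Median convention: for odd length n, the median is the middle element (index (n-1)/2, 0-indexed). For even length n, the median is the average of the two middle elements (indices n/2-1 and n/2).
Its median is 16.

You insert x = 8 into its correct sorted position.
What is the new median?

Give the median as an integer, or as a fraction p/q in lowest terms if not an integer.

Answer: 13

Derivation:
Old list (sorted, length 10): [-13, -7, -3, 2, 13, 19, 23, 31, 33, 34]
Old median = 16
Insert x = 8
Old length even (10). Middle pair: indices 4,5 = 13,19.
New length odd (11). New median = single middle element.
x = 8: 4 elements are < x, 6 elements are > x.
New sorted list: [-13, -7, -3, 2, 8, 13, 19, 23, 31, 33, 34]
New median = 13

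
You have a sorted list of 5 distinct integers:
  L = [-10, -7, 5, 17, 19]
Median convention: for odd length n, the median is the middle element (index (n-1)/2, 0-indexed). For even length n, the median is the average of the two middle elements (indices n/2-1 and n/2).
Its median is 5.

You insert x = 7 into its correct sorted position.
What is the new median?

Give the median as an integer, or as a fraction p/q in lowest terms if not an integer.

Old list (sorted, length 5): [-10, -7, 5, 17, 19]
Old median = 5
Insert x = 7
Old length odd (5). Middle was index 2 = 5.
New length even (6). New median = avg of two middle elements.
x = 7: 3 elements are < x, 2 elements are > x.
New sorted list: [-10, -7, 5, 7, 17, 19]
New median = 6

Answer: 6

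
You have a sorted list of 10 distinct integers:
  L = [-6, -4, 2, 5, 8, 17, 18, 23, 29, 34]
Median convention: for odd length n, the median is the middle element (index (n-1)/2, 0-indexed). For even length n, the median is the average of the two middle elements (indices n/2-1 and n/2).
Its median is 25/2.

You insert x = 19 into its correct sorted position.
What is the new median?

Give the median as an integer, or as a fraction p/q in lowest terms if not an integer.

Old list (sorted, length 10): [-6, -4, 2, 5, 8, 17, 18, 23, 29, 34]
Old median = 25/2
Insert x = 19
Old length even (10). Middle pair: indices 4,5 = 8,17.
New length odd (11). New median = single middle element.
x = 19: 7 elements are < x, 3 elements are > x.
New sorted list: [-6, -4, 2, 5, 8, 17, 18, 19, 23, 29, 34]
New median = 17

Answer: 17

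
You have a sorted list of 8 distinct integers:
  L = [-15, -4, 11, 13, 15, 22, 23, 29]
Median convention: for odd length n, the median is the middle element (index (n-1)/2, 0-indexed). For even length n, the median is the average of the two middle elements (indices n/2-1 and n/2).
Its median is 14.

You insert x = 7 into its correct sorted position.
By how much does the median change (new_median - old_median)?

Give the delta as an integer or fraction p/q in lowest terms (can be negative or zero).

Answer: -1

Derivation:
Old median = 14
After inserting x = 7: new sorted = [-15, -4, 7, 11, 13, 15, 22, 23, 29]
New median = 13
Delta = 13 - 14 = -1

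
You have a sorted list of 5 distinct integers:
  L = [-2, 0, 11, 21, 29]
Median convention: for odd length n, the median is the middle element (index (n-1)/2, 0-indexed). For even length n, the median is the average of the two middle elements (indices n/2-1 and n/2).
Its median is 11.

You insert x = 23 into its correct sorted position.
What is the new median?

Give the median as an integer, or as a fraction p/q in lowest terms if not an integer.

Old list (sorted, length 5): [-2, 0, 11, 21, 29]
Old median = 11
Insert x = 23
Old length odd (5). Middle was index 2 = 11.
New length even (6). New median = avg of two middle elements.
x = 23: 4 elements are < x, 1 elements are > x.
New sorted list: [-2, 0, 11, 21, 23, 29]
New median = 16

Answer: 16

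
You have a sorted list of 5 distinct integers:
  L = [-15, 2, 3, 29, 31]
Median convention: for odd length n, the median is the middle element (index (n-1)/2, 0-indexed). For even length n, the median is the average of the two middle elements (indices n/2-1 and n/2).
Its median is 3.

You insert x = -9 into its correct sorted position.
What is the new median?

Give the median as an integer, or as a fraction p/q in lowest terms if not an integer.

Answer: 5/2

Derivation:
Old list (sorted, length 5): [-15, 2, 3, 29, 31]
Old median = 3
Insert x = -9
Old length odd (5). Middle was index 2 = 3.
New length even (6). New median = avg of two middle elements.
x = -9: 1 elements are < x, 4 elements are > x.
New sorted list: [-15, -9, 2, 3, 29, 31]
New median = 5/2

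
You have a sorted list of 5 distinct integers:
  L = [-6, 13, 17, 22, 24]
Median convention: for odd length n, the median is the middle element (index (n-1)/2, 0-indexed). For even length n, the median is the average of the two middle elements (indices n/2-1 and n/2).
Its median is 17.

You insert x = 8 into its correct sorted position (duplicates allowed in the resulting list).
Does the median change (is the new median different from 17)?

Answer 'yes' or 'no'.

Old median = 17
Insert x = 8
New median = 15
Changed? yes

Answer: yes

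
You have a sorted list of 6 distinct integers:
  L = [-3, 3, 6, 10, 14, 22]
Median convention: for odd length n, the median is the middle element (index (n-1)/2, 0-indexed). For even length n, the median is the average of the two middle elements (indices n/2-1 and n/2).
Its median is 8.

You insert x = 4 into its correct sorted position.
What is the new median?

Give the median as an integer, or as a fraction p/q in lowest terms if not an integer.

Old list (sorted, length 6): [-3, 3, 6, 10, 14, 22]
Old median = 8
Insert x = 4
Old length even (6). Middle pair: indices 2,3 = 6,10.
New length odd (7). New median = single middle element.
x = 4: 2 elements are < x, 4 elements are > x.
New sorted list: [-3, 3, 4, 6, 10, 14, 22]
New median = 6

Answer: 6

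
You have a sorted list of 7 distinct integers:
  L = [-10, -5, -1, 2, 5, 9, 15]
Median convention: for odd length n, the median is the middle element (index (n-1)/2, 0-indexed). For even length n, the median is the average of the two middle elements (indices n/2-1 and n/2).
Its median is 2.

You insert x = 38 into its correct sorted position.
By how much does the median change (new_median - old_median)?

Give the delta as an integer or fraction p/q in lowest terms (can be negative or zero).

Old median = 2
After inserting x = 38: new sorted = [-10, -5, -1, 2, 5, 9, 15, 38]
New median = 7/2
Delta = 7/2 - 2 = 3/2

Answer: 3/2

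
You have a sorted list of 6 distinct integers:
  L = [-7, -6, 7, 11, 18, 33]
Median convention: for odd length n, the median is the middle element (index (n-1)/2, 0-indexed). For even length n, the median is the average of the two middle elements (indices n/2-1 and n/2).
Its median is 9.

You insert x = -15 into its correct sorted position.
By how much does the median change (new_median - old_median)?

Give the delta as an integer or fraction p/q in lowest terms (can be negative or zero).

Answer: -2

Derivation:
Old median = 9
After inserting x = -15: new sorted = [-15, -7, -6, 7, 11, 18, 33]
New median = 7
Delta = 7 - 9 = -2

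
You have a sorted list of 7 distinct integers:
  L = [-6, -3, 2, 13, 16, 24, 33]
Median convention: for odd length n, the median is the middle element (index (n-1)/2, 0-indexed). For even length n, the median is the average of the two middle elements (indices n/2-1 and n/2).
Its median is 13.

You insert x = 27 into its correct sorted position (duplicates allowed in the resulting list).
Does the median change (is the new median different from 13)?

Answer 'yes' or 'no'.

Old median = 13
Insert x = 27
New median = 29/2
Changed? yes

Answer: yes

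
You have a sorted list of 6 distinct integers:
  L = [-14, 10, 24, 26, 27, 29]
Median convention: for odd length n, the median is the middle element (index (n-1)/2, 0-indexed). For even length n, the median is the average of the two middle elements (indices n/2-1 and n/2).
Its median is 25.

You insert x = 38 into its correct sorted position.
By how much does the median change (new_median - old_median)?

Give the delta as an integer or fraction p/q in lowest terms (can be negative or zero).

Old median = 25
After inserting x = 38: new sorted = [-14, 10, 24, 26, 27, 29, 38]
New median = 26
Delta = 26 - 25 = 1

Answer: 1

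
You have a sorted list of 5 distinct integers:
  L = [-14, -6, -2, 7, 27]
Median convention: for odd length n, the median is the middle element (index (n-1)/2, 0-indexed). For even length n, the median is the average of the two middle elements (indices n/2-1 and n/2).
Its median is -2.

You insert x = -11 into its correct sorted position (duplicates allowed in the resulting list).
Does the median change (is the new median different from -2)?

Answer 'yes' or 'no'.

Old median = -2
Insert x = -11
New median = -4
Changed? yes

Answer: yes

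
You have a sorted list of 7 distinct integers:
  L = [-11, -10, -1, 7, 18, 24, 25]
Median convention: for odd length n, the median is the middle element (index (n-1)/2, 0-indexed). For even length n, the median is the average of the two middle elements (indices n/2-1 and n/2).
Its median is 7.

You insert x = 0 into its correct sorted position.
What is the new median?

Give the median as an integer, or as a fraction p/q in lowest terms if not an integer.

Old list (sorted, length 7): [-11, -10, -1, 7, 18, 24, 25]
Old median = 7
Insert x = 0
Old length odd (7). Middle was index 3 = 7.
New length even (8). New median = avg of two middle elements.
x = 0: 3 elements are < x, 4 elements are > x.
New sorted list: [-11, -10, -1, 0, 7, 18, 24, 25]
New median = 7/2

Answer: 7/2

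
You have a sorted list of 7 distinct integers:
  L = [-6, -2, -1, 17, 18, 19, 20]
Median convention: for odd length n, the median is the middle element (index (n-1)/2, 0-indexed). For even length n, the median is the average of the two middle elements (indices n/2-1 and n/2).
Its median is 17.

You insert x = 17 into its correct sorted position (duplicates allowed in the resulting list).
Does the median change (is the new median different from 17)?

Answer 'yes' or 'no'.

Old median = 17
Insert x = 17
New median = 17
Changed? no

Answer: no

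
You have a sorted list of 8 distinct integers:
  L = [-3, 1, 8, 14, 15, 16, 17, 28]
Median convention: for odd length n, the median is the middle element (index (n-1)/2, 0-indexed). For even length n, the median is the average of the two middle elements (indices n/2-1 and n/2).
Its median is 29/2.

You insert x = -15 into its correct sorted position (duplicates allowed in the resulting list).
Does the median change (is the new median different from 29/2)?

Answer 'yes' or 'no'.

Answer: yes

Derivation:
Old median = 29/2
Insert x = -15
New median = 14
Changed? yes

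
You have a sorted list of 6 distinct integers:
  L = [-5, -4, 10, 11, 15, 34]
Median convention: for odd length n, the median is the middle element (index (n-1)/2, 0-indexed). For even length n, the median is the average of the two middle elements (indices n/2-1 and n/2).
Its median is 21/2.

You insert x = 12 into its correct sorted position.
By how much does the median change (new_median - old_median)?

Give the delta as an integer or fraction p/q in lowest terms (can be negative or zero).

Old median = 21/2
After inserting x = 12: new sorted = [-5, -4, 10, 11, 12, 15, 34]
New median = 11
Delta = 11 - 21/2 = 1/2

Answer: 1/2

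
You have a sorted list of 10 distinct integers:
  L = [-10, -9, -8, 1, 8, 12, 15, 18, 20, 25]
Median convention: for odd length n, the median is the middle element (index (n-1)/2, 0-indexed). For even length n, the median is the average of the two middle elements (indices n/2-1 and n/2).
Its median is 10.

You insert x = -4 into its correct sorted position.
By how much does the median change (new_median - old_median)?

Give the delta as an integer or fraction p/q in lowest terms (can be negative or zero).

Answer: -2

Derivation:
Old median = 10
After inserting x = -4: new sorted = [-10, -9, -8, -4, 1, 8, 12, 15, 18, 20, 25]
New median = 8
Delta = 8 - 10 = -2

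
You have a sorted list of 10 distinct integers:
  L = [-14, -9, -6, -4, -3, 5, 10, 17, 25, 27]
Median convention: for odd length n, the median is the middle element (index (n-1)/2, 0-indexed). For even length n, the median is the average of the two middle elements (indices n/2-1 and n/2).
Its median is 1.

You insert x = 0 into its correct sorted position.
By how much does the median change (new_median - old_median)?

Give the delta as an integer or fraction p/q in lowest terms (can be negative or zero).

Old median = 1
After inserting x = 0: new sorted = [-14, -9, -6, -4, -3, 0, 5, 10, 17, 25, 27]
New median = 0
Delta = 0 - 1 = -1

Answer: -1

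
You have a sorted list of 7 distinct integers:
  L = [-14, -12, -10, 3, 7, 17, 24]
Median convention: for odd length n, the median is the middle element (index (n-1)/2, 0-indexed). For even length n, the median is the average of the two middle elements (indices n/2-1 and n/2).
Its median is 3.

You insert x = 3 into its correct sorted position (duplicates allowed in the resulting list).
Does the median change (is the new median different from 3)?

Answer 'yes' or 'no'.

Answer: no

Derivation:
Old median = 3
Insert x = 3
New median = 3
Changed? no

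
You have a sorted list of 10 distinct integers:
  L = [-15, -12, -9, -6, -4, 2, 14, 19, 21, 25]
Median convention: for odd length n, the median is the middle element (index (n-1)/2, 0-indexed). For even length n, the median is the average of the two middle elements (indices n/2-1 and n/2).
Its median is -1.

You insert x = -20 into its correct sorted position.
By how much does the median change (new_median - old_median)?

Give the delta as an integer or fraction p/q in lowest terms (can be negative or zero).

Old median = -1
After inserting x = -20: new sorted = [-20, -15, -12, -9, -6, -4, 2, 14, 19, 21, 25]
New median = -4
Delta = -4 - -1 = -3

Answer: -3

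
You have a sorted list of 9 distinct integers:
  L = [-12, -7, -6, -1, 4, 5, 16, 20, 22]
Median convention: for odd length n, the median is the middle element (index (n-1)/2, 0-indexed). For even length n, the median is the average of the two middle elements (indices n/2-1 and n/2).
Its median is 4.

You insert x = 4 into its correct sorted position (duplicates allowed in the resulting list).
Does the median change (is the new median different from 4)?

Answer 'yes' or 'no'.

Old median = 4
Insert x = 4
New median = 4
Changed? no

Answer: no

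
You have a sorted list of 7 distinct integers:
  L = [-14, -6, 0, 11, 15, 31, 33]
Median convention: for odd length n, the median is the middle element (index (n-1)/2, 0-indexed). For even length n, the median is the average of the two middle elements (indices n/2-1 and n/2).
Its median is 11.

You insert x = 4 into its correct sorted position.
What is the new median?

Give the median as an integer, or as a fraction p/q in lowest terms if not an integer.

Old list (sorted, length 7): [-14, -6, 0, 11, 15, 31, 33]
Old median = 11
Insert x = 4
Old length odd (7). Middle was index 3 = 11.
New length even (8). New median = avg of two middle elements.
x = 4: 3 elements are < x, 4 elements are > x.
New sorted list: [-14, -6, 0, 4, 11, 15, 31, 33]
New median = 15/2

Answer: 15/2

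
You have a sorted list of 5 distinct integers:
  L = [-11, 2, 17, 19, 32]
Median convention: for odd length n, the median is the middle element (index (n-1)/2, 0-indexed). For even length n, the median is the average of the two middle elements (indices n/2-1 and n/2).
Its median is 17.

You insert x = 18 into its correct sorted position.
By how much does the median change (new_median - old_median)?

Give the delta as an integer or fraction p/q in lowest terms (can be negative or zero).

Answer: 1/2

Derivation:
Old median = 17
After inserting x = 18: new sorted = [-11, 2, 17, 18, 19, 32]
New median = 35/2
Delta = 35/2 - 17 = 1/2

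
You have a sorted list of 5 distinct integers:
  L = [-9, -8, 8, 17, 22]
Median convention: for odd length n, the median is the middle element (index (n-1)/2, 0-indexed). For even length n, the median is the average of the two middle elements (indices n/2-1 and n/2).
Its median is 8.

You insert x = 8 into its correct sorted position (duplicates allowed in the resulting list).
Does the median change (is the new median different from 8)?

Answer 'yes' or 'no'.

Answer: no

Derivation:
Old median = 8
Insert x = 8
New median = 8
Changed? no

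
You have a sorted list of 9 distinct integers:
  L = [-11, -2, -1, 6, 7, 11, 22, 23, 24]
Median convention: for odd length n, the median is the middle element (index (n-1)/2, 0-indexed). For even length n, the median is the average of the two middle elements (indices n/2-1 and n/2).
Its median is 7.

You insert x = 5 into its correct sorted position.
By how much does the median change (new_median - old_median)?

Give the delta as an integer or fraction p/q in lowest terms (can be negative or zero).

Old median = 7
After inserting x = 5: new sorted = [-11, -2, -1, 5, 6, 7, 11, 22, 23, 24]
New median = 13/2
Delta = 13/2 - 7 = -1/2

Answer: -1/2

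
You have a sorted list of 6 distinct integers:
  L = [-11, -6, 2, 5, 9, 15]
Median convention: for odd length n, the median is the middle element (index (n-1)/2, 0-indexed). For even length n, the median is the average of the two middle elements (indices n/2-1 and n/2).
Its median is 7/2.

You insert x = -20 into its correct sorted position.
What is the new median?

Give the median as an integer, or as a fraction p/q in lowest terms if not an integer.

Answer: 2

Derivation:
Old list (sorted, length 6): [-11, -6, 2, 5, 9, 15]
Old median = 7/2
Insert x = -20
Old length even (6). Middle pair: indices 2,3 = 2,5.
New length odd (7). New median = single middle element.
x = -20: 0 elements are < x, 6 elements are > x.
New sorted list: [-20, -11, -6, 2, 5, 9, 15]
New median = 2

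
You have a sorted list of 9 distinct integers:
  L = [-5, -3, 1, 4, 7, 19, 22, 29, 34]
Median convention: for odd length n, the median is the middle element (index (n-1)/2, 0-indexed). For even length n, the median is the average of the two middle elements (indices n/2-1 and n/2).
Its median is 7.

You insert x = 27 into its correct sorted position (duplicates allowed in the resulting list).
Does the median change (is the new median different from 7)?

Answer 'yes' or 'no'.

Answer: yes

Derivation:
Old median = 7
Insert x = 27
New median = 13
Changed? yes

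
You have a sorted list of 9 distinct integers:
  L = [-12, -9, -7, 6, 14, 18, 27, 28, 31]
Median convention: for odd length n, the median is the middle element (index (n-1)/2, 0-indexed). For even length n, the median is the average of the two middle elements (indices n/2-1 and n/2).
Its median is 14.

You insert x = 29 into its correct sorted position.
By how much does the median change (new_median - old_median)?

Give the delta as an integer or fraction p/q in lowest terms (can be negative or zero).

Old median = 14
After inserting x = 29: new sorted = [-12, -9, -7, 6, 14, 18, 27, 28, 29, 31]
New median = 16
Delta = 16 - 14 = 2

Answer: 2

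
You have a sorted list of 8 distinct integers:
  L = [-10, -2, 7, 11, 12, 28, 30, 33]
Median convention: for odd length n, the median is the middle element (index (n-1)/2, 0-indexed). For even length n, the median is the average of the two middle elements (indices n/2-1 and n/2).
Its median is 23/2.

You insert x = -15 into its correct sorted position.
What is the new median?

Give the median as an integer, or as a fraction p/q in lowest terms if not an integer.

Answer: 11

Derivation:
Old list (sorted, length 8): [-10, -2, 7, 11, 12, 28, 30, 33]
Old median = 23/2
Insert x = -15
Old length even (8). Middle pair: indices 3,4 = 11,12.
New length odd (9). New median = single middle element.
x = -15: 0 elements are < x, 8 elements are > x.
New sorted list: [-15, -10, -2, 7, 11, 12, 28, 30, 33]
New median = 11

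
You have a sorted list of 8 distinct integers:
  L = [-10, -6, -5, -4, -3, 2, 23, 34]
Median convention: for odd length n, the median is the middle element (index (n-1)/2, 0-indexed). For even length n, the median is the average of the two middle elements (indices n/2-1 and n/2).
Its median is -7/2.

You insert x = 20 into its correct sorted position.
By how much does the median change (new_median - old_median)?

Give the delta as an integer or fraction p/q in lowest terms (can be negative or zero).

Old median = -7/2
After inserting x = 20: new sorted = [-10, -6, -5, -4, -3, 2, 20, 23, 34]
New median = -3
Delta = -3 - -7/2 = 1/2

Answer: 1/2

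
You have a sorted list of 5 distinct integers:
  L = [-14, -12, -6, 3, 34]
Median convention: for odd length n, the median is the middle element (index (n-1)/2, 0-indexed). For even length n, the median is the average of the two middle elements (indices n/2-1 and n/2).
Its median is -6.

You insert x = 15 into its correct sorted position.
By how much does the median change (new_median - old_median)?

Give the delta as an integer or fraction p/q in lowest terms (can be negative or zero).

Answer: 9/2

Derivation:
Old median = -6
After inserting x = 15: new sorted = [-14, -12, -6, 3, 15, 34]
New median = -3/2
Delta = -3/2 - -6 = 9/2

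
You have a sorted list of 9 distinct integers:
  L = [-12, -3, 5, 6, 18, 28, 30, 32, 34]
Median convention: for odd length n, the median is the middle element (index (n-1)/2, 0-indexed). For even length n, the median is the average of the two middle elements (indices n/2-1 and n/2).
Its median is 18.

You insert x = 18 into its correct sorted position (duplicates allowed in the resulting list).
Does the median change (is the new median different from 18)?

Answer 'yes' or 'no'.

Old median = 18
Insert x = 18
New median = 18
Changed? no

Answer: no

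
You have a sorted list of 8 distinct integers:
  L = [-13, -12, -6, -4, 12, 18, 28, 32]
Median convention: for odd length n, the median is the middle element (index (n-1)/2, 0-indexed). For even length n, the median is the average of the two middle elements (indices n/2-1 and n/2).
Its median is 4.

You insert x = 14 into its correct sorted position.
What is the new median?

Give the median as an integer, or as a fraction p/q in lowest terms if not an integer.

Answer: 12

Derivation:
Old list (sorted, length 8): [-13, -12, -6, -4, 12, 18, 28, 32]
Old median = 4
Insert x = 14
Old length even (8). Middle pair: indices 3,4 = -4,12.
New length odd (9). New median = single middle element.
x = 14: 5 elements are < x, 3 elements are > x.
New sorted list: [-13, -12, -6, -4, 12, 14, 18, 28, 32]
New median = 12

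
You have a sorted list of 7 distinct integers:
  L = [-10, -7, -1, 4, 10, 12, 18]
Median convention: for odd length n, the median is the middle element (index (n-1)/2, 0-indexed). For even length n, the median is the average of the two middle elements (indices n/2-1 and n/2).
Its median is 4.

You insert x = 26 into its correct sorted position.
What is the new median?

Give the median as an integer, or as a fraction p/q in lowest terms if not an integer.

Answer: 7

Derivation:
Old list (sorted, length 7): [-10, -7, -1, 4, 10, 12, 18]
Old median = 4
Insert x = 26
Old length odd (7). Middle was index 3 = 4.
New length even (8). New median = avg of two middle elements.
x = 26: 7 elements are < x, 0 elements are > x.
New sorted list: [-10, -7, -1, 4, 10, 12, 18, 26]
New median = 7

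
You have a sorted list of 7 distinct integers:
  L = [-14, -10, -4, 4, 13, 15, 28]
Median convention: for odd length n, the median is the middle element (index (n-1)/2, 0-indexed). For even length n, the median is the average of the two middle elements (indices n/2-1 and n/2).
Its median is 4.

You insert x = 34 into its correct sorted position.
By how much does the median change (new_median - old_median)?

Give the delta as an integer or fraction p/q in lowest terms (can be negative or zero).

Answer: 9/2

Derivation:
Old median = 4
After inserting x = 34: new sorted = [-14, -10, -4, 4, 13, 15, 28, 34]
New median = 17/2
Delta = 17/2 - 4 = 9/2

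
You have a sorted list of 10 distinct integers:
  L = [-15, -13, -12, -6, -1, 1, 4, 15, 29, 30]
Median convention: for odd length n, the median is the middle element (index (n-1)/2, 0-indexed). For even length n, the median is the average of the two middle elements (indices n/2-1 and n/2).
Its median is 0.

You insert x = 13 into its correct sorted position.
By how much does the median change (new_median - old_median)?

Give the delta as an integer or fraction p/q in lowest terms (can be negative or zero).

Answer: 1

Derivation:
Old median = 0
After inserting x = 13: new sorted = [-15, -13, -12, -6, -1, 1, 4, 13, 15, 29, 30]
New median = 1
Delta = 1 - 0 = 1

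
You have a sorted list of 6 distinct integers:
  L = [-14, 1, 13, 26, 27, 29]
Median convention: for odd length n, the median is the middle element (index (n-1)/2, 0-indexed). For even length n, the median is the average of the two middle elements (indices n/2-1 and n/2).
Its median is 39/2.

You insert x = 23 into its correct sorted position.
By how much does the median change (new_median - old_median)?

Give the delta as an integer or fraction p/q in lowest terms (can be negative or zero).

Answer: 7/2

Derivation:
Old median = 39/2
After inserting x = 23: new sorted = [-14, 1, 13, 23, 26, 27, 29]
New median = 23
Delta = 23 - 39/2 = 7/2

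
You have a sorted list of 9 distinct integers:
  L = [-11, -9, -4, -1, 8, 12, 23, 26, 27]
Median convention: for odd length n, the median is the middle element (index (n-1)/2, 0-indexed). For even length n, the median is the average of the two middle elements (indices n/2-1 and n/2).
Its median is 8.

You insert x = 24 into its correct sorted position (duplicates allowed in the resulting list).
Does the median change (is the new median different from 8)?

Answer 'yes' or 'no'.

Old median = 8
Insert x = 24
New median = 10
Changed? yes

Answer: yes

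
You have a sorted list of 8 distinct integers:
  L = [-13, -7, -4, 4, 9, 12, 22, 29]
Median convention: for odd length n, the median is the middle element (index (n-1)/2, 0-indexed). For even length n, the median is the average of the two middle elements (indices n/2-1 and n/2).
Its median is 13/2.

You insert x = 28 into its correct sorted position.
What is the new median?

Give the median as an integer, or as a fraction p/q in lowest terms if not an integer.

Old list (sorted, length 8): [-13, -7, -4, 4, 9, 12, 22, 29]
Old median = 13/2
Insert x = 28
Old length even (8). Middle pair: indices 3,4 = 4,9.
New length odd (9). New median = single middle element.
x = 28: 7 elements are < x, 1 elements are > x.
New sorted list: [-13, -7, -4, 4, 9, 12, 22, 28, 29]
New median = 9

Answer: 9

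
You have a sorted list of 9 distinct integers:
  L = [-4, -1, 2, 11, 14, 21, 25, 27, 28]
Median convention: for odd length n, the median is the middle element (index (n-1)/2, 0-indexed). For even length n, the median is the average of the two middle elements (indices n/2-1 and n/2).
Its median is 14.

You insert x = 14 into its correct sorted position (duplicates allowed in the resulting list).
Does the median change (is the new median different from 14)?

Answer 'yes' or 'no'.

Old median = 14
Insert x = 14
New median = 14
Changed? no

Answer: no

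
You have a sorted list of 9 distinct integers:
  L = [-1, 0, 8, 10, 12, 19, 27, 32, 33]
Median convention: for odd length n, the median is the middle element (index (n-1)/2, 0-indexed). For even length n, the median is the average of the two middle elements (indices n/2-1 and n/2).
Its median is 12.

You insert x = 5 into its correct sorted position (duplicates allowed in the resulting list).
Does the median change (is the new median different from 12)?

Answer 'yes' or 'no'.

Answer: yes

Derivation:
Old median = 12
Insert x = 5
New median = 11
Changed? yes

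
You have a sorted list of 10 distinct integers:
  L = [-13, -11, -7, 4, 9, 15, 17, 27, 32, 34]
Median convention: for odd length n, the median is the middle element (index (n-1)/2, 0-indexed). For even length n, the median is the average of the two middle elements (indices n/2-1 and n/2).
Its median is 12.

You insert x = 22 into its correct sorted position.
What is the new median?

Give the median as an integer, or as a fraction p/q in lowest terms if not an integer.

Old list (sorted, length 10): [-13, -11, -7, 4, 9, 15, 17, 27, 32, 34]
Old median = 12
Insert x = 22
Old length even (10). Middle pair: indices 4,5 = 9,15.
New length odd (11). New median = single middle element.
x = 22: 7 elements are < x, 3 elements are > x.
New sorted list: [-13, -11, -7, 4, 9, 15, 17, 22, 27, 32, 34]
New median = 15

Answer: 15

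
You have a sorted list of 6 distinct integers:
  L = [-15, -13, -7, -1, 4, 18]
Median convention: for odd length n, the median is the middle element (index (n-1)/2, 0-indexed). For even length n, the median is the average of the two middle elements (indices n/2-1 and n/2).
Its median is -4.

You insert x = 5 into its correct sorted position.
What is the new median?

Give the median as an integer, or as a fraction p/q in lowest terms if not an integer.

Answer: -1

Derivation:
Old list (sorted, length 6): [-15, -13, -7, -1, 4, 18]
Old median = -4
Insert x = 5
Old length even (6). Middle pair: indices 2,3 = -7,-1.
New length odd (7). New median = single middle element.
x = 5: 5 elements are < x, 1 elements are > x.
New sorted list: [-15, -13, -7, -1, 4, 5, 18]
New median = -1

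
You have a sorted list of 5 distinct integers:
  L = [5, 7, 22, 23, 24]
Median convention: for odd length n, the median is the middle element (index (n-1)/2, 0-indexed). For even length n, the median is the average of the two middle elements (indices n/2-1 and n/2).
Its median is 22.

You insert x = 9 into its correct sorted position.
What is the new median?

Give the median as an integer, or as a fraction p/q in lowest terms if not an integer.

Answer: 31/2

Derivation:
Old list (sorted, length 5): [5, 7, 22, 23, 24]
Old median = 22
Insert x = 9
Old length odd (5). Middle was index 2 = 22.
New length even (6). New median = avg of two middle elements.
x = 9: 2 elements are < x, 3 elements are > x.
New sorted list: [5, 7, 9, 22, 23, 24]
New median = 31/2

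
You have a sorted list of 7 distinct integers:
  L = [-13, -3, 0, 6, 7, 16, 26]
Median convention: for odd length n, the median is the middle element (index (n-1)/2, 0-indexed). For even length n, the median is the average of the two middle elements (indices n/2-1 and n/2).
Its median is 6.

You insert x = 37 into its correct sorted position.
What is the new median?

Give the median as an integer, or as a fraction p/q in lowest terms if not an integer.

Answer: 13/2

Derivation:
Old list (sorted, length 7): [-13, -3, 0, 6, 7, 16, 26]
Old median = 6
Insert x = 37
Old length odd (7). Middle was index 3 = 6.
New length even (8). New median = avg of two middle elements.
x = 37: 7 elements are < x, 0 elements are > x.
New sorted list: [-13, -3, 0, 6, 7, 16, 26, 37]
New median = 13/2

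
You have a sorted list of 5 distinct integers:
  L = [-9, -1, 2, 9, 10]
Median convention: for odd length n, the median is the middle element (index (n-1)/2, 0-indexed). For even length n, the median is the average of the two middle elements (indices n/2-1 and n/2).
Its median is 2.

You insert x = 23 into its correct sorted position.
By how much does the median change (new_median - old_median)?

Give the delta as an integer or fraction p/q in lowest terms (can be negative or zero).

Answer: 7/2

Derivation:
Old median = 2
After inserting x = 23: new sorted = [-9, -1, 2, 9, 10, 23]
New median = 11/2
Delta = 11/2 - 2 = 7/2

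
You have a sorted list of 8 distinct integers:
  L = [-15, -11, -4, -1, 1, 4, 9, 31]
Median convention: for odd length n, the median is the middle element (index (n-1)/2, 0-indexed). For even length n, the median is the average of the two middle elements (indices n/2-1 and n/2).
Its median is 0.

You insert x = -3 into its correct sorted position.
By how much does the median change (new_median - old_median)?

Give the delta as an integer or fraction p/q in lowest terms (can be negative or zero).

Answer: -1

Derivation:
Old median = 0
After inserting x = -3: new sorted = [-15, -11, -4, -3, -1, 1, 4, 9, 31]
New median = -1
Delta = -1 - 0 = -1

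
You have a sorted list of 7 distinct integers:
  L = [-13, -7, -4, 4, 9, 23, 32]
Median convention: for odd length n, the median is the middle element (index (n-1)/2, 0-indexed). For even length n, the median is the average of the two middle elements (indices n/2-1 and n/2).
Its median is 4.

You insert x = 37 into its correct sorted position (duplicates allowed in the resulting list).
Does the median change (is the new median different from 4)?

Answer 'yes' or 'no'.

Answer: yes

Derivation:
Old median = 4
Insert x = 37
New median = 13/2
Changed? yes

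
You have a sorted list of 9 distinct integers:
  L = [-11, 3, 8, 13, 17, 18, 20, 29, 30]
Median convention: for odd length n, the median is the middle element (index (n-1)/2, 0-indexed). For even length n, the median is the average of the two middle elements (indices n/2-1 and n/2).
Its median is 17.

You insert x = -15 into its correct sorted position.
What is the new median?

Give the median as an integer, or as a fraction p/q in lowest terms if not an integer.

Old list (sorted, length 9): [-11, 3, 8, 13, 17, 18, 20, 29, 30]
Old median = 17
Insert x = -15
Old length odd (9). Middle was index 4 = 17.
New length even (10). New median = avg of two middle elements.
x = -15: 0 elements are < x, 9 elements are > x.
New sorted list: [-15, -11, 3, 8, 13, 17, 18, 20, 29, 30]
New median = 15

Answer: 15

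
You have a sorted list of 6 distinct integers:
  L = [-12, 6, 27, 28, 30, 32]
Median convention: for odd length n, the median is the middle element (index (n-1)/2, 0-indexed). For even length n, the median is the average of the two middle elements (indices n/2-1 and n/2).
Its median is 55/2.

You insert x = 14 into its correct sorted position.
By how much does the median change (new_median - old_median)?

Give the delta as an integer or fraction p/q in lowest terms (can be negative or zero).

Old median = 55/2
After inserting x = 14: new sorted = [-12, 6, 14, 27, 28, 30, 32]
New median = 27
Delta = 27 - 55/2 = -1/2

Answer: -1/2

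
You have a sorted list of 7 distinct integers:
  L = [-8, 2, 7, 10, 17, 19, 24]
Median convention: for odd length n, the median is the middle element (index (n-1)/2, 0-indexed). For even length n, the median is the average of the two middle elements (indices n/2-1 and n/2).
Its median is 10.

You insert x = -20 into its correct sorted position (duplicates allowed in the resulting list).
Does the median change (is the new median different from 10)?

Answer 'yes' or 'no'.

Answer: yes

Derivation:
Old median = 10
Insert x = -20
New median = 17/2
Changed? yes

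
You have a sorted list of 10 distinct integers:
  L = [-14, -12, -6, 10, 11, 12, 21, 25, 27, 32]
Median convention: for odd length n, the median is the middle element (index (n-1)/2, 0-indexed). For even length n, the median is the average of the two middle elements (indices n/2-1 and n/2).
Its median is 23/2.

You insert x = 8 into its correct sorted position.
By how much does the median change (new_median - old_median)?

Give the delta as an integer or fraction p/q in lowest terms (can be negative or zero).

Old median = 23/2
After inserting x = 8: new sorted = [-14, -12, -6, 8, 10, 11, 12, 21, 25, 27, 32]
New median = 11
Delta = 11 - 23/2 = -1/2

Answer: -1/2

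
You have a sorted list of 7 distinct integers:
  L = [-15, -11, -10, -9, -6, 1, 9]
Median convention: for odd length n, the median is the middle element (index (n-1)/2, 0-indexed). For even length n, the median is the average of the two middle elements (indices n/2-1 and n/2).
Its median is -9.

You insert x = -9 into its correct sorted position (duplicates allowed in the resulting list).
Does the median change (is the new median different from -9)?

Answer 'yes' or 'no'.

Old median = -9
Insert x = -9
New median = -9
Changed? no

Answer: no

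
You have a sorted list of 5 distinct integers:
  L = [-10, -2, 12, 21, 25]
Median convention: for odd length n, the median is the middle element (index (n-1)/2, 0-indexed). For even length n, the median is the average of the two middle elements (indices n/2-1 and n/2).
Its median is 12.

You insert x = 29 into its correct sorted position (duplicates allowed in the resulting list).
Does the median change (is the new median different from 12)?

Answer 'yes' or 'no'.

Old median = 12
Insert x = 29
New median = 33/2
Changed? yes

Answer: yes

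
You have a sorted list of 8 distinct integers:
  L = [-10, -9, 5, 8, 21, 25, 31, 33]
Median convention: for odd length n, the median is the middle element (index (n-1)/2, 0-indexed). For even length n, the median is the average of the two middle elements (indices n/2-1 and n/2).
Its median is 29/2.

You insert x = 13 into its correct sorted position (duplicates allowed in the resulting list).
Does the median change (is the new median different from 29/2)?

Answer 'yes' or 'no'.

Answer: yes

Derivation:
Old median = 29/2
Insert x = 13
New median = 13
Changed? yes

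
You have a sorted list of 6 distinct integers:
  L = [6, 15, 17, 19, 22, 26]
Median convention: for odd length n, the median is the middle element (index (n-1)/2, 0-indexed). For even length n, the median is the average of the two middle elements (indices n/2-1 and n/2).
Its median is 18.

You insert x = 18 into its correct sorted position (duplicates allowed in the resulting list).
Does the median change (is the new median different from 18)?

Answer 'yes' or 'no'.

Answer: no

Derivation:
Old median = 18
Insert x = 18
New median = 18
Changed? no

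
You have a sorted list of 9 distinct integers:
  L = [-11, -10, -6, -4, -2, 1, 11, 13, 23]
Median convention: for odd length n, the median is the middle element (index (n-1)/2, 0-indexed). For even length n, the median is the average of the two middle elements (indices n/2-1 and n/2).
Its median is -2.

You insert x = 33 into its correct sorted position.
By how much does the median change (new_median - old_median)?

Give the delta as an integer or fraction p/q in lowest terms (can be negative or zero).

Old median = -2
After inserting x = 33: new sorted = [-11, -10, -6, -4, -2, 1, 11, 13, 23, 33]
New median = -1/2
Delta = -1/2 - -2 = 3/2

Answer: 3/2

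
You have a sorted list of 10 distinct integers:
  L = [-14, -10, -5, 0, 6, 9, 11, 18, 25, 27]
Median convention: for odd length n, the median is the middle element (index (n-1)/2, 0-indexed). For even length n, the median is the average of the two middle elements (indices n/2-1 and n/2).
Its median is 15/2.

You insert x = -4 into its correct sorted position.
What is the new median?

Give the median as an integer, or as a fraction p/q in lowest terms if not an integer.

Answer: 6

Derivation:
Old list (sorted, length 10): [-14, -10, -5, 0, 6, 9, 11, 18, 25, 27]
Old median = 15/2
Insert x = -4
Old length even (10). Middle pair: indices 4,5 = 6,9.
New length odd (11). New median = single middle element.
x = -4: 3 elements are < x, 7 elements are > x.
New sorted list: [-14, -10, -5, -4, 0, 6, 9, 11, 18, 25, 27]
New median = 6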